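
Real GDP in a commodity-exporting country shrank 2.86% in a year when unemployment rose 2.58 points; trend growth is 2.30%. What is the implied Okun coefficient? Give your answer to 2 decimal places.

Growth form: g_Y = g_Y* - β × Δu, so β = (g_Y* - g_Y)/Δu.
β = (2.3 + 2.86)/2.58 = 5.16/2.58 = 2.00.

β ≈ 2.00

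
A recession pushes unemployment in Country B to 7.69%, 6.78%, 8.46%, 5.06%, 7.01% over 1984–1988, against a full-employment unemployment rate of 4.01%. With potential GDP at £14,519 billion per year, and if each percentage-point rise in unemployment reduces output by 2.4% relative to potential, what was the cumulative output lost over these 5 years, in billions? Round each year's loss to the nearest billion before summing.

£5,209 billion

Year 1984: gap = -2.4 × (7.69 - 4.01) = -8.832%, loss ≈ 14519 × 8.832/100 ≈ 1282.
Year 1985: gap = -2.4 × (6.78 - 4.01) = -6.648%, loss ≈ 14519 × 6.648/100 ≈ 965.
Year 1986: gap = -2.4 × (8.46 - 4.01) = -10.68%, loss ≈ 14519 × 10.68/100 ≈ 1551.
Year 1987: gap = -2.4 × (5.06 - 4.01) = -2.52%, loss ≈ 14519 × 2.52/100 ≈ 366.
Year 1988: gap = -2.4 × (7.01 - 4.01) = -7.2%, loss ≈ 14519 × 7.2/100 ≈ 1045.
Total lost output = 1282 + 965 + 1551 + 366 + 1045 = 5209 billion.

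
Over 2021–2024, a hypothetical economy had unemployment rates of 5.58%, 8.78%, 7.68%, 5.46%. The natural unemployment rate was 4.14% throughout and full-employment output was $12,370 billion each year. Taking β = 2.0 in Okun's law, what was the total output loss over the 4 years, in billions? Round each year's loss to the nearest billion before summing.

Year 2021: gap = -2.0 × (5.58 - 4.14) = -2.88%, loss ≈ 12370 × 2.88/100 ≈ 356.
Year 2022: gap = -2.0 × (8.78 - 4.14) = -9.28%, loss ≈ 12370 × 9.28/100 ≈ 1148.
Year 2023: gap = -2.0 × (7.68 - 4.14) = -7.08%, loss ≈ 12370 × 7.08/100 ≈ 876.
Year 2024: gap = -2.0 × (5.46 - 4.14) = -2.64%, loss ≈ 12370 × 2.64/100 ≈ 327.
Total lost output = 356 + 1148 + 876 + 327 = 2707 billion.

$2,707 billion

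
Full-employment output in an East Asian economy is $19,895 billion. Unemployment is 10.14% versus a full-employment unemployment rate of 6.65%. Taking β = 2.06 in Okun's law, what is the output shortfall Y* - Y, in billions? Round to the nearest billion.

Output gap = -2.06 × (10.14 - 6.65) = -2.06 × 3.49 = -7.1894%.
Actual GDP ≈ 19895 × 0.928106 ≈ 18465 billion, so the shortfall is 19895 - 18465 = 1430 billion.

$1,430 billion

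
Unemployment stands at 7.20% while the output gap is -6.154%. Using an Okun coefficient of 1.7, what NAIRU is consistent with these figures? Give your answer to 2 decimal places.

3.58%

From Okun's law, u - u* = -(output gap)/β = -(-6.154)/1.7 = 3.62 points.
So u* = 7.2 - 3.62 = 3.58%.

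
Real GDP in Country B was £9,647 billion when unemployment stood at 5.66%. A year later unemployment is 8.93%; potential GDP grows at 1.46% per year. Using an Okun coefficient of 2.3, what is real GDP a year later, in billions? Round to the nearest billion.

£9,062 billion

Δu = 8.93 - 5.66 = 3.27 points.
Okun's law (growth form): g_Y = g_Y* - β × Δu = 1.46 - 2.3 × (3.27) = 1.46 - 7.521 = -6.061%.
Real GDP in the next year = 9647 × (1 - 6.061/100) = 9647 × 0.93939 ≈ 9062 billion.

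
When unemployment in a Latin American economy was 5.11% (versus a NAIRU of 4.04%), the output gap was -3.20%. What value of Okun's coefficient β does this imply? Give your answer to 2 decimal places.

β ≈ 2.99

Okun's law: output gap = -β × (u - u*).
-3.20 = -β × (5.11 - 4.04) = -β × 1.07, so β = 3.2/1.07 = 2.99.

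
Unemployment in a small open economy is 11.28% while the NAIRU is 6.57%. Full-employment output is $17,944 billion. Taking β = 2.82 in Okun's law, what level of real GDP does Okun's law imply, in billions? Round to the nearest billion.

Unemployment gap = 11.28 - 6.57 = 4.71 points, so the output gap is -2.82 × 4.71 = -13.2822%.
Actual GDP = 17944 × (1 - 13.2822/100) = 17944 × 0.867178 ≈ 15561 billion.

$15,561 billion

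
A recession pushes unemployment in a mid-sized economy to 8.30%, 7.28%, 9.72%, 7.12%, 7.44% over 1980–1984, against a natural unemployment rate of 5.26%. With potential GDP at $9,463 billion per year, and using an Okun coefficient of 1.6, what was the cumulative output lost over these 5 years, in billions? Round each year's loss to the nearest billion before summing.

$2,053 billion

Year 1980: gap = -1.6 × (8.3 - 5.26) = -4.864%, loss ≈ 9463 × 4.864/100 ≈ 460.
Year 1981: gap = -1.6 × (7.28 - 5.26) = -3.232%, loss ≈ 9463 × 3.232/100 ≈ 306.
Year 1982: gap = -1.6 × (9.72 - 5.26) = -7.136%, loss ≈ 9463 × 7.136/100 ≈ 675.
Year 1983: gap = -1.6 × (7.12 - 5.26) = -2.976%, loss ≈ 9463 × 2.976/100 ≈ 282.
Year 1984: gap = -1.6 × (7.44 - 5.26) = -3.488%, loss ≈ 9463 × 3.488/100 ≈ 330.
Total lost output = 460 + 306 + 675 + 282 + 330 = 2053 billion.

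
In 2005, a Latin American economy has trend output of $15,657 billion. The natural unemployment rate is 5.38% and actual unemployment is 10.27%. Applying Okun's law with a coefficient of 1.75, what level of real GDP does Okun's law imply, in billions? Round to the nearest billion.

$14,317 billion

Unemployment gap = 10.27 - 5.38 = 4.89 points, so the output gap is -1.75 × 4.89 = -8.5575%.
Actual GDP = 15657 × (1 - 8.5575/100) = 15657 × 0.914425 ≈ 14317 billion.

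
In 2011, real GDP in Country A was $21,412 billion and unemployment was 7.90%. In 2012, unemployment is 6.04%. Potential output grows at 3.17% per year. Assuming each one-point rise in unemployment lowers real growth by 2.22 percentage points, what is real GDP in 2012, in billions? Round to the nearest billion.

Δu = 6.04 - 7.9 = -1.86 points.
Okun's law (growth form): g_Y = g_Y* - β × Δu = 3.17 - 2.22 × (-1.86) = 3.17 + 4.1292 = 7.2992%.
Real GDP in the next year = 21412 × (1 + 7.2992/100) = 21412 × 1.072992 ≈ 22975 billion.

$22,975 billion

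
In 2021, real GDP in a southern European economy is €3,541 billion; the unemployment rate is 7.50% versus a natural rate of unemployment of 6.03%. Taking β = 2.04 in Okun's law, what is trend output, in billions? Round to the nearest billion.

Unemployment gap = 7.5 - 6.03 = 1.47 points, so output gap = -2.04 × 1.47 = -2.9988%.
Since Y = Y* × (1 + gap/100), Y* = 3541/0.970012 ≈ 3650 billion.

€3,650 billion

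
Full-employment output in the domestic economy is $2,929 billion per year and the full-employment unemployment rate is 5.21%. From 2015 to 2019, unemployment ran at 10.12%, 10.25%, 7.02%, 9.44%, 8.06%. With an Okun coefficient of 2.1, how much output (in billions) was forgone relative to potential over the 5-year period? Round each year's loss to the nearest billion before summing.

Year 2015: gap = -2.1 × (10.12 - 5.21) = -10.311%, loss ≈ 2929 × 10.311/100 ≈ 302.
Year 2016: gap = -2.1 × (10.25 - 5.21) = -10.584%, loss ≈ 2929 × 10.584/100 ≈ 310.
Year 2017: gap = -2.1 × (7.02 - 5.21) = -3.801%, loss ≈ 2929 × 3.801/100 ≈ 111.
Year 2018: gap = -2.1 × (9.44 - 5.21) = -8.883%, loss ≈ 2929 × 8.883/100 ≈ 260.
Year 2019: gap = -2.1 × (8.06 - 5.21) = -5.985%, loss ≈ 2929 × 5.985/100 ≈ 175.
Total lost output = 302 + 310 + 111 + 260 + 175 = 1158 billion.

$1,158 billion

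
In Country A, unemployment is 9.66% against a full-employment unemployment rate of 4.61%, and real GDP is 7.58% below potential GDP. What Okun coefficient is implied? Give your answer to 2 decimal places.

β ≈ 1.50

Okun's law: output gap = -β × (u - u*).
-7.58 = -β × (9.66 - 4.61) = -β × 5.05, so β = 7.58/5.05 = 1.50.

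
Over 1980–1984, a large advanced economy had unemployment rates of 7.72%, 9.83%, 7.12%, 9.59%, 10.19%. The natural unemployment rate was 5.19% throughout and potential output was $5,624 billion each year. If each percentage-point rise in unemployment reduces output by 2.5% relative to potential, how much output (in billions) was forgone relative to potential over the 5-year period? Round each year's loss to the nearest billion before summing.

$2,601 billion

Year 1980: gap = -2.5 × (7.72 - 5.19) = -6.325%, loss ≈ 5624 × 6.325/100 ≈ 356.
Year 1981: gap = -2.5 × (9.83 - 5.19) = -11.6%, loss ≈ 5624 × 11.6/100 ≈ 652.
Year 1982: gap = -2.5 × (7.12 - 5.19) = -4.825%, loss ≈ 5624 × 4.825/100 ≈ 271.
Year 1983: gap = -2.5 × (9.59 - 5.19) = -11%, loss ≈ 5624 × 11/100 ≈ 619.
Year 1984: gap = -2.5 × (10.19 - 5.19) = -12.5%, loss ≈ 5624 × 12.5/100 ≈ 703.
Total lost output = 356 + 652 + 271 + 619 + 703 = 2601 billion.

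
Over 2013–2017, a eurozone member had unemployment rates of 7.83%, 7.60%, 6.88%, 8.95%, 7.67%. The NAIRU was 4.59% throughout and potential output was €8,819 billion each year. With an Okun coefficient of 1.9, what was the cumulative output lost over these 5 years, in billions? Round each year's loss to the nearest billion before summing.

Year 2013: gap = -1.9 × (7.83 - 4.59) = -6.156%, loss ≈ 8819 × 6.156/100 ≈ 543.
Year 2014: gap = -1.9 × (7.6 - 4.59) = -5.719%, loss ≈ 8819 × 5.719/100 ≈ 504.
Year 2015: gap = -1.9 × (6.88 - 4.59) = -4.351%, loss ≈ 8819 × 4.351/100 ≈ 384.
Year 2016: gap = -1.9 × (8.95 - 4.59) = -8.284%, loss ≈ 8819 × 8.284/100 ≈ 731.
Year 2017: gap = -1.9 × (7.67 - 4.59) = -5.852%, loss ≈ 8819 × 5.852/100 ≈ 516.
Total lost output = 543 + 504 + 384 + 731 + 516 = 2678 billion.

€2,678 billion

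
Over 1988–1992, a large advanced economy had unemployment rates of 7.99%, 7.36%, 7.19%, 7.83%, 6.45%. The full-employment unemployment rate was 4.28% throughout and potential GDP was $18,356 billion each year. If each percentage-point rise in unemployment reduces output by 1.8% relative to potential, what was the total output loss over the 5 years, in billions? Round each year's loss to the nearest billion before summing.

$5,095 billion

Year 1988: gap = -1.8 × (7.99 - 4.28) = -6.678%, loss ≈ 18356 × 6.678/100 ≈ 1226.
Year 1989: gap = -1.8 × (7.36 - 4.28) = -5.544%, loss ≈ 18356 × 5.544/100 ≈ 1018.
Year 1990: gap = -1.8 × (7.19 - 4.28) = -5.238%, loss ≈ 18356 × 5.238/100 ≈ 961.
Year 1991: gap = -1.8 × (7.83 - 4.28) = -6.39%, loss ≈ 18356 × 6.39/100 ≈ 1173.
Year 1992: gap = -1.8 × (6.45 - 4.28) = -3.906%, loss ≈ 18356 × 3.906/100 ≈ 717.
Total lost output = 1226 + 1018 + 961 + 1173 + 717 = 5095 billion.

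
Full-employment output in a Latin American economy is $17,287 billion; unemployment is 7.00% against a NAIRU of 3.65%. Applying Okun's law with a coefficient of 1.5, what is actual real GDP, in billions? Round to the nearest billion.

$16,418 billion

Unemployment gap = 7 - 3.65 = 3.35 points, so the output gap is -1.5 × 3.35 = -5.025%.
Actual GDP = 17287 × (1 - 5.025/100) = 17287 × 0.94975 ≈ 16418 billion.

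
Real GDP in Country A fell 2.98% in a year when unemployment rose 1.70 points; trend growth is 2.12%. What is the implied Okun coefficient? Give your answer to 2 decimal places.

Growth form: g_Y = g_Y* - β × Δu, so β = (g_Y* - g_Y)/Δu.
β = (2.12 + 2.98)/1.70 = 5.1/1.70 = 3.00.

β ≈ 3.00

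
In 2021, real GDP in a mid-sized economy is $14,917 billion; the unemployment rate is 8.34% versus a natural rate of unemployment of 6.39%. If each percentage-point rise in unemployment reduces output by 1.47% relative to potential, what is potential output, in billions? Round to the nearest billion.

$15,357 billion

Unemployment gap = 8.34 - 6.39 = 1.95 points, so output gap = -1.47 × 1.95 = -2.8665%.
Since Y = Y* × (1 + gap/100), Y* = 14917/0.971335 ≈ 15357 billion.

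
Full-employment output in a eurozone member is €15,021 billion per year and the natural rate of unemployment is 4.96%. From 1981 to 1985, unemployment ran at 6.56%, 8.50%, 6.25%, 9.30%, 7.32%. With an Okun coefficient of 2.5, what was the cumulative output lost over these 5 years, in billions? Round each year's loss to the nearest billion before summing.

€4,930 billion

Year 1981: gap = -2.5 × (6.56 - 4.96) = -4%, loss ≈ 15021 × 4/100 ≈ 601.
Year 1982: gap = -2.5 × (8.5 - 4.96) = -8.85%, loss ≈ 15021 × 8.85/100 ≈ 1329.
Year 1983: gap = -2.5 × (6.25 - 4.96) = -3.225%, loss ≈ 15021 × 3.225/100 ≈ 484.
Year 1984: gap = -2.5 × (9.3 - 4.96) = -10.85%, loss ≈ 15021 × 10.85/100 ≈ 1630.
Year 1985: gap = -2.5 × (7.32 - 4.96) = -5.9%, loss ≈ 15021 × 5.9/100 ≈ 886.
Total lost output = 601 + 1329 + 484 + 1630 + 886 = 4930 billion.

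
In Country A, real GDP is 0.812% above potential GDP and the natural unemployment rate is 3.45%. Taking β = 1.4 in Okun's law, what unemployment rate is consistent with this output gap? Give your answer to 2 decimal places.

From Okun's law, u - u* = -(output gap)/β = -(0.812)/1.4 = -0.58 points.
So u = 3.45 - 0.58 = 2.87%.

2.87%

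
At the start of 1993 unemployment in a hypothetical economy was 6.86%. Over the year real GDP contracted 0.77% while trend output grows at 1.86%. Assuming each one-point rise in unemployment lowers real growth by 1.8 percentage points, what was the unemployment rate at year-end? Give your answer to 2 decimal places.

Growth-rate Okun's law: g_Y = g_Y* - β × Δu, so Δu = (g_Y* - g_Y)/β.
Δu = (1.86 + 0.77)/1.8 = 2.63/1.8 = 1.46 percentage points.
Year-end unemployment = 6.86 + 1.46 = 8.32%.

8.32%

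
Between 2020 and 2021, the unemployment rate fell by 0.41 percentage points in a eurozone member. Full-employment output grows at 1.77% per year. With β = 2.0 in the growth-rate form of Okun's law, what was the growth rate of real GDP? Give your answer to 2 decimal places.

Growth-rate Okun's law: g_Y = g_Y* - β × Δu.
g_Y = 1.77 - 2.0 × (-0.41) = 1.77 + 0.82 = 2.59%, i.e. 2.59% to 2 d.p.

2.59%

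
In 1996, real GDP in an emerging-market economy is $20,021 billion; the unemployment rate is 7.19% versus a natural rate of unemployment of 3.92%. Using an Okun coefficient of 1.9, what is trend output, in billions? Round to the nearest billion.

Unemployment gap = 7.19 - 3.92 = 3.27 points, so output gap = -1.9 × 3.27 = -6.213%.
Since Y = Y* × (1 + gap/100), Y* = 20021/0.93787 ≈ 21347 billion.

$21,347 billion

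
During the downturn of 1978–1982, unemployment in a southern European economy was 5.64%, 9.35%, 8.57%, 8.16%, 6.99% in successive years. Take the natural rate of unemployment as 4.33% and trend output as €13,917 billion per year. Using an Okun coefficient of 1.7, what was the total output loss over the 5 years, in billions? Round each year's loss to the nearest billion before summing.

€4,036 billion

Year 1978: gap = -1.7 × (5.64 - 4.33) = -2.227%, loss ≈ 13917 × 2.227/100 ≈ 310.
Year 1979: gap = -1.7 × (9.35 - 4.33) = -8.534%, loss ≈ 13917 × 8.534/100 ≈ 1188.
Year 1980: gap = -1.7 × (8.57 - 4.33) = -7.208%, loss ≈ 13917 × 7.208/100 ≈ 1003.
Year 1981: gap = -1.7 × (8.16 - 4.33) = -6.511%, loss ≈ 13917 × 6.511/100 ≈ 906.
Year 1982: gap = -1.7 × (6.99 - 4.33) = -4.522%, loss ≈ 13917 × 4.522/100 ≈ 629.
Total lost output = 310 + 1188 + 1003 + 906 + 629 = 4036 billion.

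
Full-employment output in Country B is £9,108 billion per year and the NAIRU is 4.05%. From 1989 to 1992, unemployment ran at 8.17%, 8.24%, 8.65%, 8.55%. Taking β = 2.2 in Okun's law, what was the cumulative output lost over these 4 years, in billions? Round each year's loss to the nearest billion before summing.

£3,490 billion

Year 1989: gap = -2.2 × (8.17 - 4.05) = -9.064%, loss ≈ 9108 × 9.064/100 ≈ 826.
Year 1990: gap = -2.2 × (8.24 - 4.05) = -9.218%, loss ≈ 9108 × 9.218/100 ≈ 840.
Year 1991: gap = -2.2 × (8.65 - 4.05) = -10.12%, loss ≈ 9108 × 10.12/100 ≈ 922.
Year 1992: gap = -2.2 × (8.55 - 4.05) = -9.9%, loss ≈ 9108 × 9.9/100 ≈ 902.
Total lost output = 826 + 840 + 922 + 902 = 3490 billion.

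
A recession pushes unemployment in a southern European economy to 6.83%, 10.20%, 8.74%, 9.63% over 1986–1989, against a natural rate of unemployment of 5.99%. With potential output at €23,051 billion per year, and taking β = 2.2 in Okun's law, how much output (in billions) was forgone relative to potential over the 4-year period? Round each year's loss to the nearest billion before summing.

Year 1986: gap = -2.2 × (6.83 - 5.99) = -1.848%, loss ≈ 23051 × 1.848/100 ≈ 426.
Year 1987: gap = -2.2 × (10.2 - 5.99) = -9.262%, loss ≈ 23051 × 9.262/100 ≈ 2135.
Year 1988: gap = -2.2 × (8.74 - 5.99) = -6.05%, loss ≈ 23051 × 6.05/100 ≈ 1395.
Year 1989: gap = -2.2 × (9.63 - 5.99) = -8.008%, loss ≈ 23051 × 8.008/100 ≈ 1846.
Total lost output = 426 + 2135 + 1395 + 1846 = 5802 billion.

€5,802 billion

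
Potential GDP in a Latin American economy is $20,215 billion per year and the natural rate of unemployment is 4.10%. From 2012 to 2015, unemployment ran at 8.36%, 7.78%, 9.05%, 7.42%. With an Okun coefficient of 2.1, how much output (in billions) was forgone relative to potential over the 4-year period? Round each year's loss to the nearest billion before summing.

Year 2012: gap = -2.1 × (8.36 - 4.1) = -8.946%, loss ≈ 20215 × 8.946/100 ≈ 1808.
Year 2013: gap = -2.1 × (7.78 - 4.1) = -7.728%, loss ≈ 20215 × 7.728/100 ≈ 1562.
Year 2014: gap = -2.1 × (9.05 - 4.1) = -10.395%, loss ≈ 20215 × 10.395/100 ≈ 2101.
Year 2015: gap = -2.1 × (7.42 - 4.1) = -6.972%, loss ≈ 20215 × 6.972/100 ≈ 1409.
Total lost output = 1808 + 1562 + 2101 + 1409 = 6880 billion.

$6,880 billion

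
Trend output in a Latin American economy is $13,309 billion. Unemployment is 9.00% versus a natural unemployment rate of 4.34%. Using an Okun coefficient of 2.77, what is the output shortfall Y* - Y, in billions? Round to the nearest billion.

Output gap = -2.77 × (9 - 4.34) = -2.77 × 4.66 = -12.9082%.
Actual GDP ≈ 13309 × 0.870918 ≈ 11591 billion, so the shortfall is 13309 - 11591 = 1718 billion.

$1,718 billion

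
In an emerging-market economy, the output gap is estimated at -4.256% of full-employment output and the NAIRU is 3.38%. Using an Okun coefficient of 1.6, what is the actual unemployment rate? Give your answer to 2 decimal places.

6.04%

From Okun's law, u - u* = -(output gap)/β = -(-4.256)/1.6 = 2.66 points.
So u = 3.38 + 2.66 = 6.04%.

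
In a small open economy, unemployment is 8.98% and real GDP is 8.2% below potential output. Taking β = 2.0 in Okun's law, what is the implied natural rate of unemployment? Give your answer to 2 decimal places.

From Okun's law, u - u* = -(output gap)/β = -(-8.2)/2.0 = 4.1 points.
So u* = 8.98 - 4.1 = 4.88%.

4.88%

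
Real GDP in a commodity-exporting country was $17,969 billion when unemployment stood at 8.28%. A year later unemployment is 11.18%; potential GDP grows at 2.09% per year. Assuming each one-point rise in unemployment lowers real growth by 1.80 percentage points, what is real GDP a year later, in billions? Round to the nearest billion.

Δu = 11.18 - 8.28 = 2.9 points.
Okun's law (growth form): g_Y = g_Y* - β × Δu = 2.09 - 1.80 × (2.90) = 2.09 - 5.22 = -3.13%.
Real GDP in the next year = 17969 × (1 - 3.13/100) = 17969 × 0.9687 ≈ 17407 billion.

$17,407 billion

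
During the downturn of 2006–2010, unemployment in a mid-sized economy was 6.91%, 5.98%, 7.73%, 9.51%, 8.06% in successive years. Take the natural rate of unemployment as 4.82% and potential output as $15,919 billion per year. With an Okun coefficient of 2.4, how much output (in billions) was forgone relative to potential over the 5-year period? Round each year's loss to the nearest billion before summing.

Year 2006: gap = -2.4 × (6.91 - 4.82) = -5.016%, loss ≈ 15919 × 5.016/100 ≈ 798.
Year 2007: gap = -2.4 × (5.98 - 4.82) = -2.784%, loss ≈ 15919 × 2.784/100 ≈ 443.
Year 2008: gap = -2.4 × (7.73 - 4.82) = -6.984%, loss ≈ 15919 × 6.984/100 ≈ 1112.
Year 2009: gap = -2.4 × (9.51 - 4.82) = -11.256%, loss ≈ 15919 × 11.256/100 ≈ 1792.
Year 2010: gap = -2.4 × (8.06 - 4.82) = -7.776%, loss ≈ 15919 × 7.776/100 ≈ 1238.
Total lost output = 798 + 443 + 1112 + 1792 + 1238 = 5383 billion.

$5,383 billion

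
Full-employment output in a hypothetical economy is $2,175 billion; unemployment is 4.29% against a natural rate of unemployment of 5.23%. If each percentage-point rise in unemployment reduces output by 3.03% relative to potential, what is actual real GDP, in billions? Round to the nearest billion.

Unemployment gap = 4.29 - 5.23 = -0.94 points, so the output gap is -3.03 × (-0.94) = 2.8482%.
Actual GDP = 2175 × (1 + 2.8482/100) = 2175 × 1.028482 ≈ 2237 billion.

$2,237 billion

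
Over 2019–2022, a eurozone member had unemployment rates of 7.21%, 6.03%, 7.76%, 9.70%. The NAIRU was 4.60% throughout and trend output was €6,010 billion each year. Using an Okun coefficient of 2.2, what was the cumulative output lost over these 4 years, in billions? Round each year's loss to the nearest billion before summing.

Year 2019: gap = -2.2 × (7.21 - 4.6) = -5.742%, loss ≈ 6010 × 5.742/100 ≈ 345.
Year 2020: gap = -2.2 × (6.03 - 4.6) = -3.146%, loss ≈ 6010 × 3.146/100 ≈ 189.
Year 2021: gap = -2.2 × (7.76 - 4.6) = -6.952%, loss ≈ 6010 × 6.952/100 ≈ 418.
Year 2022: gap = -2.2 × (9.7 - 4.6) = -11.22%, loss ≈ 6010 × 11.22/100 ≈ 674.
Total lost output = 345 + 189 + 418 + 674 = 1626 billion.

€1,626 billion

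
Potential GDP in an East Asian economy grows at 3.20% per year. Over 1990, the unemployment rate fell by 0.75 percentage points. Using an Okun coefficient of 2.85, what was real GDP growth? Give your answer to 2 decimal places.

Growth-rate Okun's law: g_Y = g_Y* - β × Δu.
g_Y = 3.20 - 2.85 × (-0.75) = 3.2 + 2.1375 = 5.3375%, i.e. 5.34% to 2 d.p.

5.34%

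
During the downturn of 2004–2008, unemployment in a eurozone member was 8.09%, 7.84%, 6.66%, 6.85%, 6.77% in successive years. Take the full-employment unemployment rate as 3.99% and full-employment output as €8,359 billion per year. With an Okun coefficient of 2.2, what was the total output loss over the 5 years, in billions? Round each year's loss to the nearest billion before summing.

€2,990 billion

Year 2004: gap = -2.2 × (8.09 - 3.99) = -9.02%, loss ≈ 8359 × 9.02/100 ≈ 754.
Year 2005: gap = -2.2 × (7.84 - 3.99) = -8.47%, loss ≈ 8359 × 8.47/100 ≈ 708.
Year 2006: gap = -2.2 × (6.66 - 3.99) = -5.874%, loss ≈ 8359 × 5.874/100 ≈ 491.
Year 2007: gap = -2.2 × (6.85 - 3.99) = -6.292%, loss ≈ 8359 × 6.292/100 ≈ 526.
Year 2008: gap = -2.2 × (6.77 - 3.99) = -6.116%, loss ≈ 8359 × 6.116/100 ≈ 511.
Total lost output = 754 + 708 + 491 + 526 + 511 = 2990 billion.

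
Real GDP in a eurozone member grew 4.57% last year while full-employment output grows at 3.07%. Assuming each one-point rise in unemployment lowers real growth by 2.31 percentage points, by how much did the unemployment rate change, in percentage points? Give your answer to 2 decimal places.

-0.65 percentage points

Growth-rate Okun's law: g_Y = g_Y* - β × Δu, so Δu = (g_Y* - g_Y)/β.
Δu = (3.07 - 4.57)/2.31 = -1.5/2.31 = -0.65 percentage points.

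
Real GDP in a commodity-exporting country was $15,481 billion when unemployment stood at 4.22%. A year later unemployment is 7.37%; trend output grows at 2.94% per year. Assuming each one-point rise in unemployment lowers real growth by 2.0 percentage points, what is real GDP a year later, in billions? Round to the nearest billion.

$14,961 billion

Δu = 7.37 - 4.22 = 3.15 points.
Okun's law (growth form): g_Y = g_Y* - β × Δu = 2.94 - 2.0 × (3.15) = 2.94 - 6.3 = -3.36%.
Real GDP in the next year = 15481 × (1 - 3.36/100) = 15481 × 0.9664 ≈ 14961 billion.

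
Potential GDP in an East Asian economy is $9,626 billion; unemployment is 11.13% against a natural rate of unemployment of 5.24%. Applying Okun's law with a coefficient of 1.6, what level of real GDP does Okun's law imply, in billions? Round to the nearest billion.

Unemployment gap = 11.13 - 5.24 = 5.89 points, so the output gap is -1.6 × 5.89 = -9.424%.
Actual GDP = 9626 × (1 - 9.424/100) = 9626 × 0.90576 ≈ 8719 billion.

$8,719 billion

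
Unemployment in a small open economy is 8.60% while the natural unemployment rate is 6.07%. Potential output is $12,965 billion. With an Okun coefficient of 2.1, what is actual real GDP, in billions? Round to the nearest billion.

Unemployment gap = 8.6 - 6.07 = 2.53 points, so the output gap is -2.1 × 2.53 = -5.313%.
Actual GDP = 12965 × (1 - 5.313/100) = 12965 × 0.94687 ≈ 12276 billion.

$12,276 billion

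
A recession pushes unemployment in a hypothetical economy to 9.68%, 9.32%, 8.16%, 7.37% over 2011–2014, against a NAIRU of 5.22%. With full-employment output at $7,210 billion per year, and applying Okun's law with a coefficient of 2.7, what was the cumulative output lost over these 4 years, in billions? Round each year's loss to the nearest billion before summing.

Year 2011: gap = -2.7 × (9.68 - 5.22) = -12.042%, loss ≈ 7210 × 12.042/100 ≈ 868.
Year 2012: gap = -2.7 × (9.32 - 5.22) = -11.07%, loss ≈ 7210 × 11.07/100 ≈ 798.
Year 2013: gap = -2.7 × (8.16 - 5.22) = -7.938%, loss ≈ 7210 × 7.938/100 ≈ 572.
Year 2014: gap = -2.7 × (7.37 - 5.22) = -5.805%, loss ≈ 7210 × 5.805/100 ≈ 419.
Total lost output = 868 + 798 + 572 + 419 = 2657 billion.

$2,657 billion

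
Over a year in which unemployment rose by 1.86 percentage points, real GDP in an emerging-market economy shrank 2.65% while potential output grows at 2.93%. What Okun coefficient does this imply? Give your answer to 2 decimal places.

β ≈ 3.00

Growth form: g_Y = g_Y* - β × Δu, so β = (g_Y* - g_Y)/Δu.
β = (2.93 + 2.65)/1.86 = 5.58/1.86 = 3.00.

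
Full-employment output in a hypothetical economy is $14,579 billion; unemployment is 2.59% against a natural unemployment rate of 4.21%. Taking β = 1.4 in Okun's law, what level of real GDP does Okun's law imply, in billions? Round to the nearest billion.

Unemployment gap = 2.59 - 4.21 = -1.62 points, so the output gap is -1.4 × (-1.62) = 2.268%.
Actual GDP = 14579 × (1 + 2.268/100) = 14579 × 1.02268 ≈ 14910 billion.

$14,910 billion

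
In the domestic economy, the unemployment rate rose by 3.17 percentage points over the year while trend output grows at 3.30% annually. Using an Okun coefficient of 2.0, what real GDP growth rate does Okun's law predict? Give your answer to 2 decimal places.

-3.04%

Growth-rate Okun's law: g_Y = g_Y* - β × Δu.
g_Y = 3.30 - 2.0 × (3.17) = 3.3 - 6.34 = -3.04%, i.e. -3.04% to 2 d.p.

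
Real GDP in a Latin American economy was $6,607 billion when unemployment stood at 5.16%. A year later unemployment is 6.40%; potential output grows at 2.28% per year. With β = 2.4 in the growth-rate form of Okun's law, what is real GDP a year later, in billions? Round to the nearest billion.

Δu = 6.4 - 5.16 = 1.24 points.
Okun's law (growth form): g_Y = g_Y* - β × Δu = 2.28 - 2.4 × (1.24) = 2.28 - 2.976 = -0.696%.
Real GDP in the next year = 6607 × (1 - 0.696/100) = 6607 × 0.99304 ≈ 6561 billion.

$6,561 billion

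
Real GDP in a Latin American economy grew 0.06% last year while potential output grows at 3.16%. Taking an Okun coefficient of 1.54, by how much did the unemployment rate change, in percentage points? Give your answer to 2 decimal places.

2.01 percentage points

Growth-rate Okun's law: g_Y = g_Y* - β × Δu, so Δu = (g_Y* - g_Y)/β.
Δu = (3.16 - 0.06)/1.54 = 3.1/1.54 = 2.01 percentage points.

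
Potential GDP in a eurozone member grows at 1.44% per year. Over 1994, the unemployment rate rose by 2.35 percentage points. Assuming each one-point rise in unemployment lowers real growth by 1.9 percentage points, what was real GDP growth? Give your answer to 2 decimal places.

-3.03%

Growth-rate Okun's law: g_Y = g_Y* - β × Δu.
g_Y = 1.44 - 1.9 × (2.35) = 1.44 - 4.465 = -3.025%, i.e. -3.03% to 2 d.p.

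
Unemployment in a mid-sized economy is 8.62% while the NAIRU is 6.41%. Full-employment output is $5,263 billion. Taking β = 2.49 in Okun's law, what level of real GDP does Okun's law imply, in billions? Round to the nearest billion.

Unemployment gap = 8.62 - 6.41 = 2.21 points, so the output gap is -2.49 × 2.21 = -5.5029%.
Actual GDP = 5263 × (1 - 5.5029/100) = 5263 × 0.944971 ≈ 4973 billion.

$4,973 billion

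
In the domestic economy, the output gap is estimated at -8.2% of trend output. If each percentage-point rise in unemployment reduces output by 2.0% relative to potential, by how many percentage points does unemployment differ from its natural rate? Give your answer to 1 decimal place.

Okun's law: output gap = -β × (u - u*), so u - u* = -(output gap)/β.
u - u* = -(-8.2)/2.0 = 4.1 percentage points.

4.1 percentage points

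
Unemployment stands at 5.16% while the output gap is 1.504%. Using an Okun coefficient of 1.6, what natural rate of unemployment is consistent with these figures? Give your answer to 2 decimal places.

6.10%

From Okun's law, u - u* = -(output gap)/β = -(1.504)/1.6 = -0.94 points.
So u* = 5.16 + 0.94 = 6.10%.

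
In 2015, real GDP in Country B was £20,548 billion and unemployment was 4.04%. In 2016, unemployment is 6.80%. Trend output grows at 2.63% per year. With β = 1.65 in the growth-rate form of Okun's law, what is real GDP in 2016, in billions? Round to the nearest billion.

£20,153 billion

Δu = 6.8 - 4.04 = 2.76 points.
Okun's law (growth form): g_Y = g_Y* - β × Δu = 2.63 - 1.65 × (2.76) = 2.63 - 4.554 = -1.924%.
Real GDP in the next year = 20548 × (1 - 1.924/100) = 20548 × 0.98076 ≈ 20153 billion.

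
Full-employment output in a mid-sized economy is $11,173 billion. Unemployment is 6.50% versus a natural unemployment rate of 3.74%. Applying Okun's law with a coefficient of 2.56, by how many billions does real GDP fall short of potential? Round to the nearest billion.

Output gap = -2.56 × (6.5 - 3.74) = -2.56 × 2.76 = -7.0656%.
Actual GDP ≈ 11173 × 0.929344 ≈ 10384 billion, so the shortfall is 11173 - 10384 = 789 billion.

$789 billion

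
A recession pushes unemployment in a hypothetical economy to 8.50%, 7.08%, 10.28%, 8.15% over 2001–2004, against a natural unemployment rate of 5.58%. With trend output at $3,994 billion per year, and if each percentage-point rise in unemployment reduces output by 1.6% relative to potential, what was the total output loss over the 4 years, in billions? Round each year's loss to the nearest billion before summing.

$747 billion

Year 2001: gap = -1.6 × (8.5 - 5.58) = -4.672%, loss ≈ 3994 × 4.672/100 ≈ 187.
Year 2002: gap = -1.6 × (7.08 - 5.58) = -2.4%, loss ≈ 3994 × 2.4/100 ≈ 96.
Year 2003: gap = -1.6 × (10.28 - 5.58) = -7.52%, loss ≈ 3994 × 7.52/100 ≈ 300.
Year 2004: gap = -1.6 × (8.15 - 5.58) = -4.112%, loss ≈ 3994 × 4.112/100 ≈ 164.
Total lost output = 187 + 96 + 300 + 164 = 747 billion.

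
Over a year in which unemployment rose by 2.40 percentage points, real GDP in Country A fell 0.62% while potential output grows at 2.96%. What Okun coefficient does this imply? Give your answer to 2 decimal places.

Growth form: g_Y = g_Y* - β × Δu, so β = (g_Y* - g_Y)/Δu.
β = (2.96 + 0.62)/2.40 = 3.58/2.40 = 1.49.

β ≈ 1.49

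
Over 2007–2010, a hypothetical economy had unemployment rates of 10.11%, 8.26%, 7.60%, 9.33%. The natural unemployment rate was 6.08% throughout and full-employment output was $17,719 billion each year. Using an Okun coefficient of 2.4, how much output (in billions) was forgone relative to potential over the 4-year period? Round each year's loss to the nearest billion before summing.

$4,669 billion

Year 2007: gap = -2.4 × (10.11 - 6.08) = -9.672%, loss ≈ 17719 × 9.672/100 ≈ 1714.
Year 2008: gap = -2.4 × (8.26 - 6.08) = -5.232%, loss ≈ 17719 × 5.232/100 ≈ 927.
Year 2009: gap = -2.4 × (7.6 - 6.08) = -3.648%, loss ≈ 17719 × 3.648/100 ≈ 646.
Year 2010: gap = -2.4 × (9.33 - 6.08) = -7.8%, loss ≈ 17719 × 7.8/100 ≈ 1382.
Total lost output = 1714 + 927 + 646 + 1382 = 4669 billion.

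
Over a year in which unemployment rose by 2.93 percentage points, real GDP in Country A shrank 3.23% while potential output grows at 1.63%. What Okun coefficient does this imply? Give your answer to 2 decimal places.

Growth form: g_Y = g_Y* - β × Δu, so β = (g_Y* - g_Y)/Δu.
β = (1.63 + 3.23)/2.93 = 4.86/2.93 = 1.66.

β ≈ 1.66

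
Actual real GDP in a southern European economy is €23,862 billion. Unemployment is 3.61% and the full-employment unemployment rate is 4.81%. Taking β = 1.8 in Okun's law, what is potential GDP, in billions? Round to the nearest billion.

€23,357 billion

Unemployment gap = 3.61 - 4.81 = -1.2 points, so output gap = -1.8 × (-1.2) = 2.16%.
Since Y = Y* × (1 + gap/100), Y* = 23862/1.0216 ≈ 23357 billion.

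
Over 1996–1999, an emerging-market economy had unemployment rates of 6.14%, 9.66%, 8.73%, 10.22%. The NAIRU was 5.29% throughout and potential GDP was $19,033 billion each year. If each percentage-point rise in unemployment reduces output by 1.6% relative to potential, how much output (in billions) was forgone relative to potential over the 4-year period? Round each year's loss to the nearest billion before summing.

Year 1996: gap = -1.6 × (6.14 - 5.29) = -1.36%, loss ≈ 19033 × 1.36/100 ≈ 259.
Year 1997: gap = -1.6 × (9.66 - 5.29) = -6.992%, loss ≈ 19033 × 6.992/100 ≈ 1331.
Year 1998: gap = -1.6 × (8.73 - 5.29) = -5.504%, loss ≈ 19033 × 5.504/100 ≈ 1048.
Year 1999: gap = -1.6 × (10.22 - 5.29) = -7.888%, loss ≈ 19033 × 7.888/100 ≈ 1501.
Total lost output = 259 + 1331 + 1048 + 1501 = 4139 billion.

$4,139 billion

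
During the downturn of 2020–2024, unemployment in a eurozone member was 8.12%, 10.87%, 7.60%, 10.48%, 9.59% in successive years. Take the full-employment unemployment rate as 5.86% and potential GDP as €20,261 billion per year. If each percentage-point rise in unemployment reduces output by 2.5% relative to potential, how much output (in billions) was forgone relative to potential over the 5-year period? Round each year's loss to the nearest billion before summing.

Year 2020: gap = -2.5 × (8.12 - 5.86) = -5.65%, loss ≈ 20261 × 5.65/100 ≈ 1145.
Year 2021: gap = -2.5 × (10.87 - 5.86) = -12.525%, loss ≈ 20261 × 12.525/100 ≈ 2538.
Year 2022: gap = -2.5 × (7.6 - 5.86) = -4.35%, loss ≈ 20261 × 4.35/100 ≈ 881.
Year 2023: gap = -2.5 × (10.48 - 5.86) = -11.55%, loss ≈ 20261 × 11.55/100 ≈ 2340.
Year 2024: gap = -2.5 × (9.59 - 5.86) = -9.325%, loss ≈ 20261 × 9.325/100 ≈ 1889.
Total lost output = 1145 + 2538 + 881 + 2340 + 1889 = 8793 billion.

€8,793 billion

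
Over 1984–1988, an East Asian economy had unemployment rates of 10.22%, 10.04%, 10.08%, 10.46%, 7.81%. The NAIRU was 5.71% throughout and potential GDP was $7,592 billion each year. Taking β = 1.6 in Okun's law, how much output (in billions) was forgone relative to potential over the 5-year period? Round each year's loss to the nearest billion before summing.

Year 1984: gap = -1.6 × (10.22 - 5.71) = -7.216%, loss ≈ 7592 × 7.216/100 ≈ 548.
Year 1985: gap = -1.6 × (10.04 - 5.71) = -6.928%, loss ≈ 7592 × 6.928/100 ≈ 526.
Year 1986: gap = -1.6 × (10.08 - 5.71) = -6.992%, loss ≈ 7592 × 6.992/100 ≈ 531.
Year 1987: gap = -1.6 × (10.46 - 5.71) = -7.6%, loss ≈ 7592 × 7.6/100 ≈ 577.
Year 1988: gap = -1.6 × (7.81 - 5.71) = -3.36%, loss ≈ 7592 × 3.36/100 ≈ 255.
Total lost output = 548 + 526 + 531 + 577 + 255 = 2437 billion.

$2,437 billion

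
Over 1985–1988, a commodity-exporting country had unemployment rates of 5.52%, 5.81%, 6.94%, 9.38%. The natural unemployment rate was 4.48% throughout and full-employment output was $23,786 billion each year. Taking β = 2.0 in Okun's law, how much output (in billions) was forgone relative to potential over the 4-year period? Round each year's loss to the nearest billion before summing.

$4,629 billion

Year 1985: gap = -2.0 × (5.52 - 4.48) = -2.08%, loss ≈ 23786 × 2.08/100 ≈ 495.
Year 1986: gap = -2.0 × (5.81 - 4.48) = -2.66%, loss ≈ 23786 × 2.66/100 ≈ 633.
Year 1987: gap = -2.0 × (6.94 - 4.48) = -4.92%, loss ≈ 23786 × 4.92/100 ≈ 1170.
Year 1988: gap = -2.0 × (9.38 - 4.48) = -9.8%, loss ≈ 23786 × 9.8/100 ≈ 2331.
Total lost output = 495 + 633 + 1170 + 2331 = 4629 billion.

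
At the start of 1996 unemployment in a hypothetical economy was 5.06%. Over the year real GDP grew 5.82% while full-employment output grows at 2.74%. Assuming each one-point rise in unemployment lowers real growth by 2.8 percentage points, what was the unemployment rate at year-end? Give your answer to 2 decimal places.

3.96%

Growth-rate Okun's law: g_Y = g_Y* - β × Δu, so Δu = (g_Y* - g_Y)/β.
Δu = (2.74 - 5.82)/2.8 = -3.08/2.8 = -1.10 percentage points.
Year-end unemployment = 5.06 - 1.1 = 3.96%.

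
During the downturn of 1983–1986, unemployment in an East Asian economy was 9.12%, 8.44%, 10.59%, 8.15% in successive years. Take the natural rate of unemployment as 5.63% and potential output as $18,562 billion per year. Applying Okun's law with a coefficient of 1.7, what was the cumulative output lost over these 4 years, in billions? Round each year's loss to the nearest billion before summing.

$4,348 billion

Year 1983: gap = -1.7 × (9.12 - 5.63) = -5.933%, loss ≈ 18562 × 5.933/100 ≈ 1101.
Year 1984: gap = -1.7 × (8.44 - 5.63) = -4.777%, loss ≈ 18562 × 4.777/100 ≈ 887.
Year 1985: gap = -1.7 × (10.59 - 5.63) = -8.432%, loss ≈ 18562 × 8.432/100 ≈ 1565.
Year 1986: gap = -1.7 × (8.15 - 5.63) = -4.284%, loss ≈ 18562 × 4.284/100 ≈ 795.
Total lost output = 1101 + 887 + 1565 + 795 = 4348 billion.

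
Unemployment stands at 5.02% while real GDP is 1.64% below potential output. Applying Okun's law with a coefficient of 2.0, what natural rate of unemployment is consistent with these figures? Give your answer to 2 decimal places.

From Okun's law, u - u* = -(output gap)/β = -(-1.64)/2.0 = 0.82 points.
So u* = 5.02 - 0.82 = 4.20%.

4.20%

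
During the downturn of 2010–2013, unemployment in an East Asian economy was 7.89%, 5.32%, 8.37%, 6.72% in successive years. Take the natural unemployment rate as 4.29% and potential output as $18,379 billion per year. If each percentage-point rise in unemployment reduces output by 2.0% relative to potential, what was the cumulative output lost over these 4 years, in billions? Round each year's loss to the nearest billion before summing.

Year 2010: gap = -2.0 × (7.89 - 4.29) = -7.2%, loss ≈ 18379 × 7.2/100 ≈ 1323.
Year 2011: gap = -2.0 × (5.32 - 4.29) = -2.06%, loss ≈ 18379 × 2.06/100 ≈ 379.
Year 2012: gap = -2.0 × (8.37 - 4.29) = -8.16%, loss ≈ 18379 × 8.16/100 ≈ 1500.
Year 2013: gap = -2.0 × (6.72 - 4.29) = -4.86%, loss ≈ 18379 × 4.86/100 ≈ 893.
Total lost output = 1323 + 379 + 1500 + 893 = 4095 billion.

$4,095 billion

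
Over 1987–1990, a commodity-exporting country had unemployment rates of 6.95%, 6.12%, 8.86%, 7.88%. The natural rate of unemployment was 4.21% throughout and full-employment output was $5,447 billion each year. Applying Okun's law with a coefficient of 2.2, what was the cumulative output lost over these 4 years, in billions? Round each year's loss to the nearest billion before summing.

$1,554 billion

Year 1987: gap = -2.2 × (6.95 - 4.21) = -6.028%, loss ≈ 5447 × 6.028/100 ≈ 328.
Year 1988: gap = -2.2 × (6.12 - 4.21) = -4.202%, loss ≈ 5447 × 4.202/100 ≈ 229.
Year 1989: gap = -2.2 × (8.86 - 4.21) = -10.23%, loss ≈ 5447 × 10.23/100 ≈ 557.
Year 1990: gap = -2.2 × (7.88 - 4.21) = -8.074%, loss ≈ 5447 × 8.074/100 ≈ 440.
Total lost output = 328 + 229 + 557 + 440 = 1554 billion.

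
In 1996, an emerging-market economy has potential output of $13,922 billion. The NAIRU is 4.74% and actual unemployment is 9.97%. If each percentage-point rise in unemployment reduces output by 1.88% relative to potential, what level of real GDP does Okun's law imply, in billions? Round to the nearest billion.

$12,553 billion

Unemployment gap = 9.97 - 4.74 = 5.23 points, so the output gap is -1.88 × 5.23 = -9.8324%.
Actual GDP = 13922 × (1 - 9.8324/100) = 13922 × 0.901676 ≈ 12553 billion.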